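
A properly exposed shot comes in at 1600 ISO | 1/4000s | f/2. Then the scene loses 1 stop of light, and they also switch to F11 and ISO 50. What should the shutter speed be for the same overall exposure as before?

1/2s

Scene light: 1 stop darker.
Aperture: f/2 → f/2.8 → f/4 → f/5.6 → f/8 → f/11 — 5 stops stopped down (darker).
ISO: 1600 → 800 → 400 → 200 → 100 → 50 — 5 stops dropped (darker).
Net so far: 11 stops darker. Shutter speed: 1/4000 → 1/2000 → 1/1000 → 1/500 → 1/250 → 1/125 → 1/60 → 1/30 → 1/15 → 1/8 → 1/4 → 1/2.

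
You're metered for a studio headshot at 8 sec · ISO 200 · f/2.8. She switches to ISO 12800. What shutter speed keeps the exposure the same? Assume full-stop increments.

ISO: 200 → 400 → 800 → 1600 → 3200 → 6400 → 12800 — 6 stops higher (brighter).
Need 6 stops darker from the shutter speed: 8 → 4 → 2 → 1 → 1/2 → 1/4 → 1/8.

1/8s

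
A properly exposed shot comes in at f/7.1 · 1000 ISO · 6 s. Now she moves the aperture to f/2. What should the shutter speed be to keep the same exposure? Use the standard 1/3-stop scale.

0.5 s

Aperture: f/7.1 → f/6.3 → f/5.6 → f/5 → f/4.5 → f/4 → f/3.5 → f/3.2 → f/2.8 → f/2.5 → f/2.2 → f/2 — 3 2/3 stops opened up (brighter).
Need 3 2/3 stops darker from the shutter speed: 6 → 5 → 4 → 3.2 → 2.5 → 2 → 1.6 → 1.3 → 1 → 0.8 → 0.6 → 0.5.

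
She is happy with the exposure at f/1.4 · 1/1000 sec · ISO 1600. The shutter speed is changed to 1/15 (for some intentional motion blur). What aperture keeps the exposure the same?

f/11

Shutter speed: 1/1000 → 1/500 → 1/250 → 1/125 → 1/60 → 1/30 → 1/15 — 6 stops longer (brighter).
Need 6 stops darker from the aperture: f/1.4 → f/2 → f/2.8 → f/4 → f/5.6 → f/8 → f/11.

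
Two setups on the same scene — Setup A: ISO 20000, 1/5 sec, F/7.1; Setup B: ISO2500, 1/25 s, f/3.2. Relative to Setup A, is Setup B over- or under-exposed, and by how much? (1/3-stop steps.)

3 stops darker

Aperture: f/7.1 → f/6.3 → f/5.6 → f/5 → f/4.5 → f/4 → f/3.5 → f/3.2 — 2 1/3 stops larger aperture (brighter).
Shutter speed: 1/5 → 1/6 → 1/8 → 1/10 → 1/13 → 1/15 → 1/20 → 1/25 — 2 1/3 stops shorter (darker).
ISO: 20000 → 16000 → 12800 → 10000 → 8000 → 6400 → 5000 → 4000 → 3200 → 2500 — 3 stops dropped (darker).
Net: +2 1/3 −2 1/3 −3 = −3 stops.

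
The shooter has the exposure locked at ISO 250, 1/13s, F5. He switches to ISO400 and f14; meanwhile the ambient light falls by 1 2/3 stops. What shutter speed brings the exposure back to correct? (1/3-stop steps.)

1.3 s

Scene light: 1 2/3 stops darker.
ISO: 250 → 320 → 400 — 2/3 stop raised (brighter).
Aperture: f/5 → f/5.6 → f/6.3 → f/7.1 → f/8 → f/9 → f/10 → f/11 → f/13 → f/14 — 3 stops smaller aperture (darker).
Net so far: 4 stops darker. Shutter speed: 1/13 → 1/10 → 1/8 → 1/6 → 1/5 → 1/4 → 0.3 → 0.4 → 0.5 → 0.6 → 0.8 → 1 → 1.3.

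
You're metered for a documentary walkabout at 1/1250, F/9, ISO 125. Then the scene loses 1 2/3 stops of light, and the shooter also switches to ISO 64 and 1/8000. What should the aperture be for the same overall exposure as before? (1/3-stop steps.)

Scene light: 1 2/3 stops darker.
ISO: 125 → 100 → 80 → 64 — 1 stop dropped (darker).
Shutter speed: 1/1250 → 1/1600 → 1/2000 → 1/2500 → 1/3200 → 1/4000 → 1/5000 → 1/6400 → 1/8000 — 2 2/3 stops faster (darker).
Net so far: 5 1/3 stops darker. Aperture: f/9 → f/8 → f/7.1 → f/6.3 → f/5.6 → f/5 → f/4.5 → f/4 → f/3.5 → f/3.2 → f/2.8 → f/2.5 → f/2.2 → f/2 → f/1.8 → f/1.6 → f/1.4.

f/1.4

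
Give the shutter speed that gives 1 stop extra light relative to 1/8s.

Shutter speed: 1/8 → 1/4 — 1 stop longer (brighter).

1/4s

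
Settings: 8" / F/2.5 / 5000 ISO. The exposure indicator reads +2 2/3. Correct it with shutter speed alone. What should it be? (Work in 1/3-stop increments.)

1.3 s

Overexposed by 2 2/3 stops → need 2 2/3 stops darker.
Shutter speed: 8 → 6 → 5 → 4 → 3.2 → 2.5 → 2 → 1.6 → 1.3.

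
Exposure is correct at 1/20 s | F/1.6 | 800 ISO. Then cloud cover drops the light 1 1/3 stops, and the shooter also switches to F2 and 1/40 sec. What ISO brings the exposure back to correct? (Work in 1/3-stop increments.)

ISO 6400

Scene light: 1 1/3 stops darker.
Aperture: f/1.6 → f/1.8 → f/2 — 2/3 stop narrower (darker).
Shutter speed: 1/20 → 1/25 → 1/30 → 1/40 — 1 stop faster (darker).
Net so far: 3 stops darker. ISO: 800 → 1000 → 1250 → 1600 → 2000 → 2500 → 3200 → 4000 → 5000 → 6400.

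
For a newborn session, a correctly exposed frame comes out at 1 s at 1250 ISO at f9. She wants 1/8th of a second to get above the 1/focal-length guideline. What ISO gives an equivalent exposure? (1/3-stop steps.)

ISO 10000

Shutter speed: 1 → 0.8 → 0.6 → 0.5 → 0.4 → 0.3 → 1/4 → 1/5 → 1/6 → 1/8 — 3 stops faster (darker).
Need 3 stops brighter from the ISO: 1250 → 1600 → 2000 → 2500 → 3200 → 4000 → 5000 → 6400 → 8000 → 10000.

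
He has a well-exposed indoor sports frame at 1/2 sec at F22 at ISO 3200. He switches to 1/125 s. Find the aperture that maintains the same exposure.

Shutter speed: 1/2 → 1/4 → 1/8 → 1/15 → 1/30 → 1/60 → 1/125 — 6 stops shorter (darker).
Need 6 stops brighter from the aperture: f/22 → f/16 → f/11 → f/8 → f/5.6 → f/4 → f/2.8.

f/2.8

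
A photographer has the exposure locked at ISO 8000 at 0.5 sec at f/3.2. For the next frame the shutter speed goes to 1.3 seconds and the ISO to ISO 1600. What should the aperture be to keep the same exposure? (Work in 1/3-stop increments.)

f/2.2

Shutter speed: 0.5 → 0.6 → 0.8 → 1 → 1.3 — 1 1/3 stops slower (brighter).
ISO: 8000 → 6400 → 5000 → 4000 → 3200 → 2500 → 2000 → 1600 — 2 1/3 stops lower (darker).
Net change so far: 1 stop darker. Offset with the aperture: f/3.2 → f/2.8 → f/2.5 → f/2.2.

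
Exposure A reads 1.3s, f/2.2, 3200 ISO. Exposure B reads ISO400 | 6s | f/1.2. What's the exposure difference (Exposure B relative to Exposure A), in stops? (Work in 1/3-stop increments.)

1 stop brighter

Aperture: f/2.2 → f/2 → f/1.8 → f/1.6 → f/1.4 → f/1.2 — 1 2/3 stops larger aperture (brighter).
Shutter speed: 1.3 → 1.6 → 2 → 2.5 → 3.2 → 4 → 5 → 6 — 2 1/3 stops slower (brighter).
ISO: 3200 → 2500 → 2000 → 1600 → 1250 → 1000 → 800 → 640 → 500 → 400 — 3 stops dropped (darker).
Net: +1 2/3 +2 1/3 −3 = +1 stop.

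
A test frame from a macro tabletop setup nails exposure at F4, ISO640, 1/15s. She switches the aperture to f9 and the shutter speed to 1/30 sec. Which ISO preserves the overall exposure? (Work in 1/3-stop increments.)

Aperture: f/4 → f/4.5 → f/5 → f/5.6 → f/6.3 → f/7.1 → f/8 → f/9 — 2 1/3 stops smaller aperture (darker).
Shutter speed: 1/15 → 1/20 → 1/25 → 1/30 — 1 stop shorter (darker).
Net change so far: 3 1/3 stops darker. Offset with the ISO: 640 → 800 → 1000 → 1250 → 1600 → 2000 → 2500 → 3200 → 4000 → 5000 → 6400.

ISO 6400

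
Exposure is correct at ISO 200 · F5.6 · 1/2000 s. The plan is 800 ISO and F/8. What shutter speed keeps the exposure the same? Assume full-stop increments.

1/4000s

ISO: 200 → 400 → 800 — 2 stops raised (brighter).
Aperture: f/5.6 → f/8 — 1 stop smaller aperture (darker).
Net change so far: 1 stop brighter. Offset with the shutter speed: 1/2000 → 1/4000.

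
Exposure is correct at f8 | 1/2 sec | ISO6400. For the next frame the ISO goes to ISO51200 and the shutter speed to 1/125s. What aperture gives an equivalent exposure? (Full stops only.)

f/2.8

ISO: 6400 → 12800 → 25600 → 51200 — 3 stops raised (brighter).
Shutter speed: 1/2 → 1/4 → 1/8 → 1/15 → 1/30 → 1/60 → 1/125 — 6 stops shorter (darker).
Net change so far: 3 stops darker. Offset with the aperture: f/8 → f/5.6 → f/4 → f/2.8.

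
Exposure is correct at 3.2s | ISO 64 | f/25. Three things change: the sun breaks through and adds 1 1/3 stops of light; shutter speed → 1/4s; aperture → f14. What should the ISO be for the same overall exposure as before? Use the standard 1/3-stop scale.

ISO 100

Scene light: 1 1/3 stops brighter.
Shutter speed: 3.2 → 2.5 → 2 → 1.6 → 1.3 → 1 → 0.8 → 0.6 → 0.5 → 0.4 → 0.3 → 1/4 — 3 2/3 stops shorter (darker).
Aperture: f/25 → f/22 → f/20 → f/18 → f/16 → f/14 — 1 2/3 stops opened up (brighter).
Net so far: 2/3 stop darker. ISO: 64 → 80 → 100.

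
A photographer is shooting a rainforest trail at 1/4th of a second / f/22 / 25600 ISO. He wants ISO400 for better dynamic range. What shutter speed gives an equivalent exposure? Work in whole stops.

ISO: 25600 → 12800 → 6400 → 3200 → 1600 → 800 → 400 — 6 stops dropped (darker).
Need 6 stops brighter from the shutter speed: 1/4 → 1/2 → 1 → 2 → 4 → 8 → 15.

15 s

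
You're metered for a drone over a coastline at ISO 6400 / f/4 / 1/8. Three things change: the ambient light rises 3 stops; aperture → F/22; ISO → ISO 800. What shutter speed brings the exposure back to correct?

Scene light: 3 stops brighter.
Aperture: f/4 → f/5.6 → f/8 → f/11 → f/16 → f/22 — 5 stops narrower (darker).
ISO: 6400 → 3200 → 1600 → 800 — 3 stops lower (darker).
Net so far: 5 stops darker. Shutter speed: 1/8 → 1/4 → 1/2 → 1 → 2 → 4.

4 s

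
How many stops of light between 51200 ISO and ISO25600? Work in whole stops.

51200 → 25600 — count the steps: 1 stop.

1 stop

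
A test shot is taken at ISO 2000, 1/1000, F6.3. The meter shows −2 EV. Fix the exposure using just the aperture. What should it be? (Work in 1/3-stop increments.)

Underexposed by 2 stops → need 2 stops brighter.
Aperture: f/6.3 → f/5.6 → f/5 → f/4.5 → f/4 → f/3.5 → f/3.2.

f/3.2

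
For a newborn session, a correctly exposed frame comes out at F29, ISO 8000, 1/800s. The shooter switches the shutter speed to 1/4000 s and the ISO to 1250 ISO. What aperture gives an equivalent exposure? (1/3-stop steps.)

Shutter speed: 1/800 → 1/1000 → 1/1250 → 1/1600 → 1/2000 → 1/2500 → 1/3200 → 1/4000 — 2 1/3 stops faster (darker).
ISO: 8000 → 6400 → 5000 → 4000 → 3200 → 2500 → 2000 → 1600 → 1250 — 2 2/3 stops lower (darker).
Net change so far: 5 stops darker. Offset with the aperture: f/29 → f/25 → f/22 → f/20 → f/18 → f/16 → f/14 → f/13 → f/11 → f/10 → f/9 → f/8 → f/7.1 → f/6.3 → f/5.6 → f/5.

f/5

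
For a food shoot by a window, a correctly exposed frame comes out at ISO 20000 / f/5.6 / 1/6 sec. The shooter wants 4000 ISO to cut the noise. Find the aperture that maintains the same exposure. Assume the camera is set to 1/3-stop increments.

ISO: 20000 → 16000 → 12800 → 10000 → 8000 → 6400 → 5000 → 4000 — 2 1/3 stops lower (darker).
Need 2 1/3 stops brighter from the aperture: f/5.6 → f/5 → f/4.5 → f/4 → f/3.5 → f/3.2 → f/2.8 → f/2.5.

f/2.5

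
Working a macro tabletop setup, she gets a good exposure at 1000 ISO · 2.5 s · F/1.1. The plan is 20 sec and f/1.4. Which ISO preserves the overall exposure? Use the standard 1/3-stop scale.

Shutter speed: 2.5 → 3.2 → 4 → 5 → 6 → 8 → 10 → 13 → 15 → 20 — 3 stops longer (brighter).
Aperture: f/1.1 → f/1.2 → f/1.4 — 2/3 stop smaller aperture (darker).
Net change so far: 2 1/3 stops brighter. Offset with the ISO: 1000 → 800 → 640 → 500 → 400 → 320 → 250 → 200.

ISO 200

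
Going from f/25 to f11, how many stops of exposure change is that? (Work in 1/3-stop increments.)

2 1/3 stops

f/25 → f/22 → f/20 → f/18 → f/16 → f/14 → f/13 → f/11 — count the steps: 7 third-stops = 2 1/3 stops.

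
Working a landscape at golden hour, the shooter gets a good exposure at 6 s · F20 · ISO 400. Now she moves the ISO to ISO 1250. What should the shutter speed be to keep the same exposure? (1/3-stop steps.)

2 s

ISO: 400 → 500 → 640 → 800 → 1000 → 1250 — 1 2/3 stops higher (brighter).
Need 1 2/3 stops darker from the shutter speed: 6 → 5 → 4 → 3.2 → 2.5 → 2.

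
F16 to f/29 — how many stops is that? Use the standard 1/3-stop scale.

1 2/3 stops

f/16 → f/18 → f/20 → f/22 → f/25 → f/29 — count the steps: 5 third-stops = 1 2/3 stops.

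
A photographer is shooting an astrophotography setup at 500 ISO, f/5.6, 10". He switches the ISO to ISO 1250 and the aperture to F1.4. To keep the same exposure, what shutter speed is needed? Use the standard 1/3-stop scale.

ISO: 500 → 640 → 800 → 1000 → 1250 — 1 1/3 stops higher (brighter).
Aperture: f/5.6 → f/5 → f/4.5 → f/4 → f/3.5 → f/3.2 → f/2.8 → f/2.5 → f/2.2 → f/2 → f/1.8 → f/1.6 → f/1.4 — 4 stops wider (brighter).
Net change so far: 5 1/3 stops brighter. Offset with the shutter speed: 10 → 8 → 6 → 5 → 4 → 3.2 → 2.5 → 2 → 1.6 → 1.3 → 1 → 0.8 → 0.6 → 0.5 → 0.4 → 0.3 → 1/4.

1/4s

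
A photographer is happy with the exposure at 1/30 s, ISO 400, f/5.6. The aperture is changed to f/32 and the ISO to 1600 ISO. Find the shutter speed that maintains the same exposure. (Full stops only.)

Aperture: f/5.6 → f/8 → f/11 → f/16 → f/22 → f/32 — 5 stops smaller aperture (darker).
ISO: 400 → 800 → 1600 — 2 stops raised (brighter).
Net change so far: 3 stops darker. Offset with the shutter speed: 1/30 → 1/15 → 1/8 → 1/4.

1/4s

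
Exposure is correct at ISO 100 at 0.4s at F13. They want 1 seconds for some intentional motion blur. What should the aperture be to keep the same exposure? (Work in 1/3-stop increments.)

f/20

Shutter speed: 0.4 → 0.5 → 0.6 → 0.8 → 1 — 1 1/3 stops slower (brighter).
Need 1 1/3 stops darker from the aperture: f/13 → f/14 → f/16 → f/18 → f/20.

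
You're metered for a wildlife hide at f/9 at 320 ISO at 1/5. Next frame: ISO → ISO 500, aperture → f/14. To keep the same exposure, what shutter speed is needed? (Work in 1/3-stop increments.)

0.3 s

ISO: 320 → 400 → 500 — 2/3 stop raised (brighter).
Aperture: f/9 → f/10 → f/11 → f/13 → f/14 — 1 1/3 stops smaller aperture (darker).
Net change so far: 2/3 stop darker. Offset with the shutter speed: 1/5 → 1/4 → 0.3.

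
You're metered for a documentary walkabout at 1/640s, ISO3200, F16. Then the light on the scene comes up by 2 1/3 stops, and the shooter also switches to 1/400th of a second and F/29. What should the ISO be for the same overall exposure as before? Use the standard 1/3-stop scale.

ISO 1250

Scene light: 2 1/3 stops brighter.
Shutter speed: 1/640 → 1/500 → 1/400 — 2/3 stop longer (brighter).
Aperture: f/16 → f/18 → f/20 → f/22 → f/25 → f/29 — 1 2/3 stops stopped down (darker).
Net so far: 1 1/3 stops brighter. ISO: 3200 → 2500 → 2000 → 1600 → 1250.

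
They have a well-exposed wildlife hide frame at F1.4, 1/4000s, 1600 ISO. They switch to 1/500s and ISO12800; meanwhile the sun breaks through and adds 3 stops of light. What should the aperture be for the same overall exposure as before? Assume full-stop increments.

Scene light: 3 stops brighter.
Shutter speed: 1/4000 → 1/2000 → 1/1000 → 1/500 — 3 stops longer (brighter).
ISO: 1600 → 3200 → 6400 → 12800 — 3 stops higher (brighter).
Net so far: 9 stops brighter. Aperture: f/1.4 → f/2 → f/2.8 → f/4 → f/5.6 → f/8 → f/11 → f/16 → f/22 → f/32.

f/32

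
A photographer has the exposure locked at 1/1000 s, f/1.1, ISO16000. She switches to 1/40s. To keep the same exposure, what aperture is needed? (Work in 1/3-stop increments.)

f/5.6

Shutter speed: 1/1000 → 1/800 → 1/640 → 1/500 → 1/400 → 1/320 → 1/250 → 1/200 → 1/160 → 1/125 → 1/100 → 1/80 → 1/60 → 1/50 → 1/40 — 4 2/3 stops slower (brighter).
Need 4 2/3 stops darker from the aperture: f/1.1 → f/1.2 → f/1.4 → f/1.6 → f/1.8 → f/2 → f/2.2 → f/2.5 → f/2.8 → f/3.2 → f/3.5 → f/4 → f/4.5 → f/5 → f/5.6.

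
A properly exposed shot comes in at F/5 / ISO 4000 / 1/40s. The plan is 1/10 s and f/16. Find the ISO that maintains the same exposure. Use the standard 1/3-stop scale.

ISO 10000

Shutter speed: 1/40 → 1/30 → 1/25 → 1/20 → 1/15 → 1/13 → 1/10 — 2 stops longer (brighter).
Aperture: f/5 → f/5.6 → f/6.3 → f/7.1 → f/8 → f/9 → f/10 → f/11 → f/13 → f/14 → f/16 — 3 1/3 stops narrower (darker).
Net change so far: 1 1/3 stops darker. Offset with the ISO: 4000 → 5000 → 6400 → 8000 → 10000.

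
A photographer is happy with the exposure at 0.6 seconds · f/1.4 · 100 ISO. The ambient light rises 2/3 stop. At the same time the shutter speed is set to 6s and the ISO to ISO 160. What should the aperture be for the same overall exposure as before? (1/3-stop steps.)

f/7.1

Scene light: 2/3 stop brighter.
Shutter speed: 0.6 → 0.8 → 1 → 1.3 → 1.6 → 2 → 2.5 → 3.2 → 4 → 5 → 6 — 3 1/3 stops slower (brighter).
ISO: 100 → 125 → 160 — 2/3 stop higher (brighter).
Net so far: 4 2/3 stops brighter. Aperture: f/1.4 → f/1.6 → f/1.8 → f/2 → f/2.2 → f/2.5 → f/2.8 → f/3.2 → f/3.5 → f/4 → f/4.5 → f/5 → f/5.6 → f/6.3 → f/7.1.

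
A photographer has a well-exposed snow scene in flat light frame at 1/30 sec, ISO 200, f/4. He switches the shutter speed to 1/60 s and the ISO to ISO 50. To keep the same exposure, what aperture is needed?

f/1.4

Shutter speed: 1/30 → 1/60 — 1 stop faster (darker).
ISO: 200 → 100 → 50 — 2 stops dropped (darker).
Net change so far: 3 stops darker. Offset with the aperture: f/4 → f/2.8 → f/2 → f/1.4.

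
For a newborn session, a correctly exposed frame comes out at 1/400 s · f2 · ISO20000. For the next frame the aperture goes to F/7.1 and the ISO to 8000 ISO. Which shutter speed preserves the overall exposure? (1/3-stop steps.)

1/13s

Aperture: f/2 → f/2.2 → f/2.5 → f/2.8 → f/3.2 → f/3.5 → f/4 → f/4.5 → f/5 → f/5.6 → f/6.3 → f/7.1 — 3 2/3 stops stopped down (darker).
ISO: 20000 → 16000 → 12800 → 10000 → 8000 — 1 1/3 stops dropped (darker).
Net change so far: 5 stops darker. Offset with the shutter speed: 1/400 → 1/320 → 1/250 → 1/200 → 1/160 → 1/125 → 1/100 → 1/80 → 1/60 → 1/50 → 1/40 → 1/30 → 1/25 → 1/20 → 1/15 → 1/13.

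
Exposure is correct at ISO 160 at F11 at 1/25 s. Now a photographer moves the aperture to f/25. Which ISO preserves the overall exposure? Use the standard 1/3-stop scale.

ISO 800

Aperture: f/11 → f/13 → f/14 → f/16 → f/18 → f/20 → f/22 → f/25 — 2 1/3 stops smaller aperture (darker).
Need 2 1/3 stops brighter from the ISO: 160 → 200 → 250 → 320 → 400 → 500 → 640 → 800.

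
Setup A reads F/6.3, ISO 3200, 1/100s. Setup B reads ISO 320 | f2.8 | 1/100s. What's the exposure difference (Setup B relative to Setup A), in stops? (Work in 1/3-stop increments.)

Aperture: f/6.3 → f/5.6 → f/5 → f/4.5 → f/4 → f/3.5 → f/3.2 → f/2.8 — 2 1/3 stops wider (brighter).
Shutter speed: unchanged.
ISO: 3200 → 2500 → 2000 → 1600 → 1250 → 1000 → 800 → 640 → 500 → 400 → 320 — 3 1/3 stops lower (darker).
Net: +2 1/3 −3 1/3 = −1 stop.

1 stop darker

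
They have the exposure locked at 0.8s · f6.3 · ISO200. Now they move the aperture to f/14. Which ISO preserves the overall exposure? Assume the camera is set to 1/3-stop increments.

Aperture: f/6.3 → f/7.1 → f/8 → f/9 → f/10 → f/11 → f/13 → f/14 — 2 1/3 stops narrower (darker).
Need 2 1/3 stops brighter from the ISO: 200 → 250 → 320 → 400 → 500 → 640 → 800 → 1000.

ISO 1000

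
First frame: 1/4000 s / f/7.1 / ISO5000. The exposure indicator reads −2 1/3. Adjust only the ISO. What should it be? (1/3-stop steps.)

ISO 25600

Underexposed by 2 1/3 stops → need 2 1/3 stops brighter.
ISO: 5000 → 6400 → 8000 → 10000 → 12800 → 16000 → 20000 → 25600.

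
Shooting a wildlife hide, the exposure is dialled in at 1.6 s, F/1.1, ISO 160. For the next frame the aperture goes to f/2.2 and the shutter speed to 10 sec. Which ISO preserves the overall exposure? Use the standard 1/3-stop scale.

Aperture: f/1.1 → f/1.2 → f/1.4 → f/1.6 → f/1.8 → f/2 → f/2.2 — 2 stops narrower (darker).
Shutter speed: 1.6 → 2 → 2.5 → 3.2 → 4 → 5 → 6 → 8 → 10 — 2 2/3 stops slower (brighter).
Net change so far: 2/3 stop brighter. Offset with the ISO: 160 → 125 → 100.

ISO 100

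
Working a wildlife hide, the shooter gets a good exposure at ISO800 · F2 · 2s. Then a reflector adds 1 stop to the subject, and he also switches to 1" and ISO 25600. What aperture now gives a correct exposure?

f/11

Scene light: 1 stop brighter.
Shutter speed: 2 → 1 — 1 stop faster (darker).
ISO: 800 → 1600 → 3200 → 6400 → 12800 → 25600 — 5 stops raised (brighter).
Net so far: 5 stops brighter. Aperture: f/2 → f/2.8 → f/4 → f/5.6 → f/8 → f/11.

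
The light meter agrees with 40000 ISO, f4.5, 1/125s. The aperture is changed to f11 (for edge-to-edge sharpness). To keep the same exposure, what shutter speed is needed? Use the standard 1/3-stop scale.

1/20s

Aperture: f/4.5 → f/5 → f/5.6 → f/6.3 → f/7.1 → f/8 → f/9 → f/10 → f/11 — 2 2/3 stops stopped down (darker).
Need 2 2/3 stops brighter from the shutter speed: 1/125 → 1/100 → 1/80 → 1/60 → 1/50 → 1/40 → 1/30 → 1/25 → 1/20.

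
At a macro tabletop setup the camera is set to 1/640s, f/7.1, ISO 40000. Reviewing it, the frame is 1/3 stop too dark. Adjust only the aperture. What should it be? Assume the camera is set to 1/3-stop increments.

Underexposed by 1/3 stop → need 1/3 stop brighter.
Aperture: f/7.1 → f/6.3.

f/6.3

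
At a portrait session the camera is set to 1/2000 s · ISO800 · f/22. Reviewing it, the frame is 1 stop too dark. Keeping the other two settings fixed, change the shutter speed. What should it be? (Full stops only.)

1/1000s

Underexposed by 1 stop → need 1 stop brighter.
Shutter speed: 1/2000 → 1/1000.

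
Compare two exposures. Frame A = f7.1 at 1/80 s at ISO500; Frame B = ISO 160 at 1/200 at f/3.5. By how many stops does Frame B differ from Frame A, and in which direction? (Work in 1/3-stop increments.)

1 stop darker

Aperture: f/7.1 → f/6.3 → f/5.6 → f/5 → f/4.5 → f/4 → f/3.5 — 2 stops wider (brighter).
Shutter speed: 1/80 → 1/100 → 1/125 → 1/160 → 1/200 — 1 1/3 stops shorter (darker).
ISO: 500 → 400 → 320 → 250 → 200 → 160 — 1 2/3 stops lower (darker).
Net: +2 −1 1/3 −1 2/3 = −1 stop.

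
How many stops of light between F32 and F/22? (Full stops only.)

1 stop

f/32 → f/22 — count the steps: 1 stop.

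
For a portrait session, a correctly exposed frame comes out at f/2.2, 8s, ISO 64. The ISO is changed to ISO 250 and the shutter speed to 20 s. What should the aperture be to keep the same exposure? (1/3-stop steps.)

f/7.1

ISO: 64 → 80 → 100 → 125 → 160 → 200 → 250 — 2 stops higher (brighter).
Shutter speed: 8 → 10 → 13 → 15 → 20 — 1 1/3 stops longer (brighter).
Net change so far: 3 1/3 stops brighter. Offset with the aperture: f/2.2 → f/2.5 → f/2.8 → f/3.2 → f/3.5 → f/4 → f/4.5 → f/5 → f/5.6 → f/6.3 → f/7.1.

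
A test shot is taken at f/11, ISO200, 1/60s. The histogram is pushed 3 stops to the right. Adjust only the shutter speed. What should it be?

1/500s

Overexposed by 3 stops → need 3 stops darker.
Shutter speed: 1/60 → 1/125 → 1/250 → 1/500.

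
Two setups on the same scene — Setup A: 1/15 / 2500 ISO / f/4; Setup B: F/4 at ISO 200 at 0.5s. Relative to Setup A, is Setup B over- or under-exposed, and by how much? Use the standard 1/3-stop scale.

2/3 stop darker

Aperture: unchanged.
Shutter speed: 1/15 → 1/13 → 1/10 → 1/8 → 1/6 → 1/5 → 1/4 → 0.3 → 0.4 → 0.5 — 3 stops slower (brighter).
ISO: 2500 → 2000 → 1600 → 1250 → 1000 → 800 → 640 → 500 → 400 → 320 → 250 → 200 — 3 2/3 stops dropped (darker).
Net: +3 −3 2/3 = −2/3 stops.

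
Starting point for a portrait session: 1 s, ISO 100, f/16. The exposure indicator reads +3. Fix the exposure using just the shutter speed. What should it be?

Overexposed by 3 stops → need 3 stops darker.
Shutter speed: 1 → 1/2 → 1/4 → 1/8.

1/8s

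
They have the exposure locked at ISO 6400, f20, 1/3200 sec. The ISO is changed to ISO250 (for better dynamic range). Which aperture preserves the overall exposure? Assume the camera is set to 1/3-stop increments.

ISO: 6400 → 5000 → 4000 → 3200 → 2500 → 2000 → 1600 → 1250 → 1000 → 800 → 640 → 500 → 400 → 320 → 250 — 4 2/3 stops dropped (darker).
Need 4 2/3 stops brighter from the aperture: f/20 → f/18 → f/16 → f/14 → f/13 → f/11 → f/10 → f/9 → f/8 → f/7.1 → f/6.3 → f/5.6 → f/5 → f/4.5 → f/4.

f/4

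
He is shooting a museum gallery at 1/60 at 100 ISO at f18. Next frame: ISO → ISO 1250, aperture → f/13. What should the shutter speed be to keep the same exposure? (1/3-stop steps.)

1/1600s

ISO: 100 → 125 → 160 → 200 → 250 → 320 → 400 → 500 → 640 → 800 → 1000 → 1250 — 3 2/3 stops higher (brighter).
Aperture: f/18 → f/16 → f/14 → f/13 — 1 stop larger aperture (brighter).
Net change so far: 4 2/3 stops brighter. Offset with the shutter speed: 1/60 → 1/80 → 1/100 → 1/125 → 1/160 → 1/200 → 1/250 → 1/320 → 1/400 → 1/500 → 1/640 → 1/800 → 1/1000 → 1/1250 → 1/1600.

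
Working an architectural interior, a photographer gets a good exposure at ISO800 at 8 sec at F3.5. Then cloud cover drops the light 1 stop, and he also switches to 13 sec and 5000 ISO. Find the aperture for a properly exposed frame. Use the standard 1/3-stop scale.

Scene light: 1 stop darker.
Shutter speed: 8 → 10 → 13 — 2/3 stop slower (brighter).
ISO: 800 → 1000 → 1250 → 1600 → 2000 → 2500 → 3200 → 4000 → 5000 — 2 2/3 stops raised (brighter).
Net so far: 2 1/3 stops brighter. Aperture: f/3.5 → f/4 → f/4.5 → f/5 → f/5.6 → f/6.3 → f/7.1 → f/8.

f/8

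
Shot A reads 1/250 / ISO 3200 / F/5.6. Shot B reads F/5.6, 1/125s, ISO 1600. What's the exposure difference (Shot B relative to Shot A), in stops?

Aperture: unchanged.
Shutter speed: 1/250 → 1/125 — 1 stop longer (brighter).
ISO: 3200 → 1600 — 1 stop lower (darker).
Net: +1 −1 = 0 stops.

same exposure (0 stops)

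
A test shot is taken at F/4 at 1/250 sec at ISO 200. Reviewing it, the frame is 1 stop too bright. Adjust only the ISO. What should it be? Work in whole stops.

Overexposed by 1 stop → need 1 stop darker.
ISO: 200 → 100.

ISO 100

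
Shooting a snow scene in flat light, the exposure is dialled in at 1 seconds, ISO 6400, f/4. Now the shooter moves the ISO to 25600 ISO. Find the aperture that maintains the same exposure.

ISO: 6400 → 12800 → 25600 — 2 stops higher (brighter).
Need 2 stops darker from the aperture: f/4 → f/5.6 → f/8.

f/8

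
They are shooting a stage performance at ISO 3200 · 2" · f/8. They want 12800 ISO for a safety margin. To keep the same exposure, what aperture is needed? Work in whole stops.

ISO: 3200 → 6400 → 12800 — 2 stops higher (brighter).
Need 2 stops darker from the aperture: f/8 → f/11 → f/16.

f/16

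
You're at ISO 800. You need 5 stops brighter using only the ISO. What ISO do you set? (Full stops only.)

ISO: 800 → 1600 → 3200 → 6400 → 12800 → 25600 — 5 stops raised (brighter).

ISO 25600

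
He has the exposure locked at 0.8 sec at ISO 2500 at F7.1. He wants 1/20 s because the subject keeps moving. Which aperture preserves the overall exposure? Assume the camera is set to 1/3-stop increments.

Shutter speed: 0.8 → 0.6 → 0.5 → 0.4 → 0.3 → 1/4 → 1/5 → 1/6 → 1/8 → 1/10 → 1/13 → 1/15 → 1/20 — 4 stops shorter (darker).
Need 4 stops brighter from the aperture: f/7.1 → f/6.3 → f/5.6 → f/5 → f/4.5 → f/4 → f/3.5 → f/3.2 → f/2.8 → f/2.5 → f/2.2 → f/2 → f/1.8.

f/1.8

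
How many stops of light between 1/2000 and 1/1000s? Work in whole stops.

1/2000 → 1/1000 — count the steps: 1 stop.

1 stop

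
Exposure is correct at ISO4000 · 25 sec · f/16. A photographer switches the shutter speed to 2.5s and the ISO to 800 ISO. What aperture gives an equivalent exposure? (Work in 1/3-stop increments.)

Shutter speed: 25 → 20 → 15 → 13 → 10 → 8 → 6 → 5 → 4 → 3.2 → 2.5 — 3 1/3 stops faster (darker).
ISO: 4000 → 3200 → 2500 → 2000 → 1600 → 1250 → 1000 → 800 — 2 1/3 stops lower (darker).
Net change so far: 5 2/3 stops darker. Offset with the aperture: f/16 → f/14 → f/13 → f/11 → f/10 → f/9 → f/8 → f/7.1 → f/6.3 → f/5.6 → f/5 → f/4.5 → f/4 → f/3.5 → f/3.2 → f/2.8 → f/2.5 → f/2.2.

f/2.2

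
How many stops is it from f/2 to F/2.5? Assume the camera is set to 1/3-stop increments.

2/3 stop

f/2 → f/2.2 → f/2.5 — count the steps: 2 third-stops = 2/3 stop.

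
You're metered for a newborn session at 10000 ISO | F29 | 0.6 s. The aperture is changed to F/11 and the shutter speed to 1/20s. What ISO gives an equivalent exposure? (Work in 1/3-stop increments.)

ISO 20000

Aperture: f/29 → f/25 → f/22 → f/20 → f/18 → f/16 → f/14 → f/13 → f/11 — 2 2/3 stops opened up (brighter).
Shutter speed: 0.6 → 0.5 → 0.4 → 0.3 → 1/4 → 1/5 → 1/6 → 1/8 → 1/10 → 1/13 → 1/15 → 1/20 — 3 2/3 stops faster (darker).
Net change so far: 1 stop darker. Offset with the ISO: 10000 → 12800 → 16000 → 20000.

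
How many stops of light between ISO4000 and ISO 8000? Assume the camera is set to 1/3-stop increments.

1 stop

4000 → 5000 → 6400 → 8000 — count the steps: 3 third-stops = 1 stop.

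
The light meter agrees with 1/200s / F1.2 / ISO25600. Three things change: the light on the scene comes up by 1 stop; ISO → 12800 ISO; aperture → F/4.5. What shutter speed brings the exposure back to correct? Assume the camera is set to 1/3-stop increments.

Scene light: 1 stop brighter.
ISO: 25600 → 20000 → 16000 → 12800 — 1 stop lower (darker).
Aperture: f/1.2 → f/1.4 → f/1.6 → f/1.8 → f/2 → f/2.2 → f/2.5 → f/2.8 → f/3.2 → f/3.5 → f/4 → f/4.5 — 3 2/3 stops stopped down (darker).
Net so far: 3 2/3 stops darker. Shutter speed: 1/200 → 1/160 → 1/125 → 1/100 → 1/80 → 1/60 → 1/50 → 1/40 → 1/30 → 1/25 → 1/20 → 1/15.

1/15s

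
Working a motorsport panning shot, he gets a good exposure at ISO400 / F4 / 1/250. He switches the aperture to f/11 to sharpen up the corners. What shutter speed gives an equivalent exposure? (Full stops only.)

1/30s

Aperture: f/4 → f/5.6 → f/8 → f/11 — 3 stops narrower (darker).
Need 3 stops brighter from the shutter speed: 1/250 → 1/125 → 1/60 → 1/30.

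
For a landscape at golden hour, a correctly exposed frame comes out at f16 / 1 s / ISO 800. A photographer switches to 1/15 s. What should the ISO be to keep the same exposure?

Shutter speed: 1 → 1/2 → 1/4 → 1/8 → 1/15 — 4 stops shorter (darker).
Need 4 stops brighter from the ISO: 800 → 1600 → 3200 → 6400 → 12800.

ISO 12800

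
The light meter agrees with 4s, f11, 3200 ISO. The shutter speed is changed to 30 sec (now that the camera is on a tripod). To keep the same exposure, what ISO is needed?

ISO 400

Shutter speed: 4 → 8 → 15 → 30 — 3 stops slower (brighter).
Need 3 stops darker from the ISO: 3200 → 1600 → 800 → 400.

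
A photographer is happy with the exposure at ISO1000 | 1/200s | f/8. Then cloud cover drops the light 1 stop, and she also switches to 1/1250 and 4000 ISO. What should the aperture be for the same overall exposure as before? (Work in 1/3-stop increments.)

f/4.5

Scene light: 1 stop darker.
Shutter speed: 1/200 → 1/250 → 1/320 → 1/400 → 1/500 → 1/640 → 1/800 → 1/1000 → 1/1250 — 2 2/3 stops shorter (darker).
ISO: 1000 → 1250 → 1600 → 2000 → 2500 → 3200 → 4000 — 2 stops raised (brighter).
Net so far: 1 2/3 stops darker. Aperture: f/8 → f/7.1 → f/6.3 → f/5.6 → f/5 → f/4.5.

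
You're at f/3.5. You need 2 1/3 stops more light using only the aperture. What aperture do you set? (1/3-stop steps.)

Aperture: f/3.5 → f/3.2 → f/2.8 → f/2.5 → f/2.2 → f/2 → f/1.8 → f/1.6 — 2 1/3 stops wider (brighter).

f/1.6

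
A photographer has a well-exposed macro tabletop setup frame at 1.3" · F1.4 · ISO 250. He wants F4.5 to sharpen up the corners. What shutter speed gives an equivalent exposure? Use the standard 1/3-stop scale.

13 s

Aperture: f/1.4 → f/1.6 → f/1.8 → f/2 → f/2.2 → f/2.5 → f/2.8 → f/3.2 → f/3.5 → f/4 → f/4.5 — 3 1/3 stops smaller aperture (darker).
Need 3 1/3 stops brighter from the shutter speed: 1.3 → 1.6 → 2 → 2.5 → 3.2 → 4 → 5 → 6 → 8 → 10 → 13.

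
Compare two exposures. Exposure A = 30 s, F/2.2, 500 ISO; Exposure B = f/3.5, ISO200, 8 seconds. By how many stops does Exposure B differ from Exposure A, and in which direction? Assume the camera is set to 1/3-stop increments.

Aperture: f/2.2 → f/2.5 → f/2.8 → f/3.2 → f/3.5 — 1 1/3 stops narrower (darker).
Shutter speed: 30 → 25 → 20 → 15 → 13 → 10 → 8 — 2 stops shorter (darker).
ISO: 500 → 400 → 320 → 250 → 200 — 1 1/3 stops lower (darker).
Net: −1 1/3 −2 −1 1/3 = −4 2/3 stops.

4 2/3 stops darker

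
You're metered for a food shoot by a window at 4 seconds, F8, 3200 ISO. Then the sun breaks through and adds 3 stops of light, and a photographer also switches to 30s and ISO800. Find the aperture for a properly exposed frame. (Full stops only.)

Scene light: 3 stops brighter.
Shutter speed: 4 → 8 → 15 → 30 — 3 stops slower (brighter).
ISO: 3200 → 1600 → 800 — 2 stops lower (darker).
Net so far: 4 stops brighter. Aperture: f/8 → f/11 → f/16 → f/22 → f/32.

f/32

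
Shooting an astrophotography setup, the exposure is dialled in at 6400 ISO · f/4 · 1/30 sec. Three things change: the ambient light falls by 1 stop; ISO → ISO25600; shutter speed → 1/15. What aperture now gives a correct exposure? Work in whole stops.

Scene light: 1 stop darker.
ISO: 6400 → 12800 → 25600 — 2 stops higher (brighter).
Shutter speed: 1/30 → 1/15 — 1 stop slower (brighter).
Net so far: 2 stops brighter. Aperture: f/4 → f/5.6 → f/8.

f/8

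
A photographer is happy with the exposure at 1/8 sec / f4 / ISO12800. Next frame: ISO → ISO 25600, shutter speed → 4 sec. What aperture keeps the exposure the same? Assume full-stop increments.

ISO: 12800 → 25600 — 1 stop raised (brighter).
Shutter speed: 1/8 → 1/4 → 1/2 → 1 → 2 → 4 — 5 stops slower (brighter).
Net change so far: 6 stops brighter. Offset with the aperture: f/4 → f/5.6 → f/8 → f/11 → f/16 → f/22 → f/32.

f/32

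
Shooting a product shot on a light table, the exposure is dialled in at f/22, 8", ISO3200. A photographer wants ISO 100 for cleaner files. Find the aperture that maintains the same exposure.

f/4

ISO: 3200 → 1600 → 800 → 400 → 200 → 100 — 5 stops dropped (darker).
Need 5 stops brighter from the aperture: f/22 → f/16 → f/11 → f/8 → f/5.6 → f/4.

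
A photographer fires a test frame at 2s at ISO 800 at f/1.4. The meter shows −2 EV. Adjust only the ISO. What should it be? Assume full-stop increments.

ISO 3200

Underexposed by 2 stops → need 2 stops brighter.
ISO: 800 → 1600 → 3200.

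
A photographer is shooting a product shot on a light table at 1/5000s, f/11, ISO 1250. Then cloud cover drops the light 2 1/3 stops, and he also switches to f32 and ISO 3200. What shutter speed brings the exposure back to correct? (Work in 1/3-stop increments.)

1/320s

Scene light: 2 1/3 stops darker.
Aperture: f/11 → f/13 → f/14 → f/16 → f/18 → f/20 → f/22 → f/25 → f/29 → f/32 — 3 stops stopped down (darker).
ISO: 1250 → 1600 → 2000 → 2500 → 3200 — 1 1/3 stops raised (brighter).
Net so far: 4 stops darker. Shutter speed: 1/5000 → 1/4000 → 1/3200 → 1/2500 → 1/2000 → 1/1600 → 1/1250 → 1/1000 → 1/800 → 1/640 → 1/500 → 1/400 → 1/320.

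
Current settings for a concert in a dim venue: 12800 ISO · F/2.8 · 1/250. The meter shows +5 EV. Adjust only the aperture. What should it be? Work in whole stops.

Overexposed by 5 stops → need 5 stops darker.
Aperture: f/2.8 → f/4 → f/5.6 → f/8 → f/11 → f/16.

f/16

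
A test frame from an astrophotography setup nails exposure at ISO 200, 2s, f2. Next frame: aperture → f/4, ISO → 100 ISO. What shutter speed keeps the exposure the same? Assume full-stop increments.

15 s

Aperture: f/2 → f/2.8 → f/4 — 2 stops smaller aperture (darker).
ISO: 200 → 100 — 1 stop lower (darker).
Net change so far: 3 stops darker. Offset with the shutter speed: 2 → 4 → 8 → 15.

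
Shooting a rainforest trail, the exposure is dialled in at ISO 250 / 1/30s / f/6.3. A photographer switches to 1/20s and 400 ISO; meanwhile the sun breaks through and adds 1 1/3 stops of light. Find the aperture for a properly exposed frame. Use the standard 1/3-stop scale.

Scene light: 1 1/3 stops brighter.
Shutter speed: 1/30 → 1/25 → 1/20 — 2/3 stop longer (brighter).
ISO: 250 → 320 → 400 — 2/3 stop raised (brighter).
Net so far: 2 2/3 stops brighter. Aperture: f/6.3 → f/7.1 → f/8 → f/9 → f/10 → f/11 → f/13 → f/14 → f/16.

f/16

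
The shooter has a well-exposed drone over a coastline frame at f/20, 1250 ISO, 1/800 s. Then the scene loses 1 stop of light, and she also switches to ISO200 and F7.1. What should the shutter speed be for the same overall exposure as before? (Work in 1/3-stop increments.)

Scene light: 1 stop darker.
ISO: 1250 → 1000 → 800 → 640 → 500 → 400 → 320 → 250 → 200 — 2 2/3 stops lower (darker).
Aperture: f/20 → f/18 → f/16 → f/14 → f/13 → f/11 → f/10 → f/9 → f/8 → f/7.1 — 3 stops opened up (brighter).
Net so far: 2/3 stop darker. Shutter speed: 1/800 → 1/640 → 1/500.

1/500s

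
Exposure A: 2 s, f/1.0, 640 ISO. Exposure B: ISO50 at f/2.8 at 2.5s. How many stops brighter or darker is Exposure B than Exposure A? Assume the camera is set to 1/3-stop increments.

Aperture: f/1.0 → f/1.1 → f/1.2 → f/1.4 → f/1.6 → f/1.8 → f/2 → f/2.2 → f/2.5 → f/2.8 — 3 stops smaller aperture (darker).
Shutter speed: 2 → 2.5 — 1/3 stop longer (brighter).
ISO: 640 → 500 → 400 → 320 → 250 → 200 → 160 → 125 → 100 → 80 → 64 → 50 — 3 2/3 stops lower (darker).
Net: −3 +1/3 −3 2/3 = −6 1/3 stops.

6 1/3 stops darker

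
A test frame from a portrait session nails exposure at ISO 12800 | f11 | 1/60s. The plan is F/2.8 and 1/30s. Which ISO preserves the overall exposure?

ISO 400

Aperture: f/11 → f/8 → f/5.6 → f/4 → f/2.8 — 4 stops larger aperture (brighter).
Shutter speed: 1/60 → 1/30 — 1 stop slower (brighter).
Net change so far: 5 stops brighter. Offset with the ISO: 12800 → 6400 → 3200 → 1600 → 800 → 400.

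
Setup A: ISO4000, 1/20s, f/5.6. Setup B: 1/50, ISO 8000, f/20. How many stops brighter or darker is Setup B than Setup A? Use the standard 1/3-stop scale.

Aperture: f/5.6 → f/6.3 → f/7.1 → f/8 → f/9 → f/10 → f/11 → f/13 → f/14 → f/16 → f/18 → f/20 — 3 2/3 stops smaller aperture (darker).
Shutter speed: 1/20 → 1/25 → 1/30 → 1/40 → 1/50 — 1 1/3 stops faster (darker).
ISO: 4000 → 5000 → 6400 → 8000 — 1 stop raised (brighter).
Net: −3 2/3 −1 1/3 +1 = −4 stops.

4 stops darker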